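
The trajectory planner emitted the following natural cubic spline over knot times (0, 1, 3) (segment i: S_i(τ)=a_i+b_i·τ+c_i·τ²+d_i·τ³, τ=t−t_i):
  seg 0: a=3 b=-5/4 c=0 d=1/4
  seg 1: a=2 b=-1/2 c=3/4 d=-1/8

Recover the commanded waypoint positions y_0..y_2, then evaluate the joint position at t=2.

y_0 = S_0(0) = a_0 = 3
y_1 = S_1(0) = a_1 = 2
y_2 = S_1(2) = 3
t_q=2 is in segment 1 (τ=1); S_1(τ)=17/8

y_0=3 y_1=2 y_2=3
S(2) = 17/8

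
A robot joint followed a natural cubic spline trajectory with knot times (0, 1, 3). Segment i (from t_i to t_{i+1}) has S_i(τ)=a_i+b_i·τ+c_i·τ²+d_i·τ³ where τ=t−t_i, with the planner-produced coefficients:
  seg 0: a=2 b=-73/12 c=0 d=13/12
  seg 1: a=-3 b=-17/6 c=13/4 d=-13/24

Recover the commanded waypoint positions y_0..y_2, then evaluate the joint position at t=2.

y_0 = S_0(0) = a_0 = 2
y_1 = S_1(0) = a_1 = -3
y_2 = S_1(2) = 0
t_q=2 is in segment 1 (τ=1); S_1(τ)=-25/8

y_0=2 y_1=-3 y_2=0
S(2) = -25/8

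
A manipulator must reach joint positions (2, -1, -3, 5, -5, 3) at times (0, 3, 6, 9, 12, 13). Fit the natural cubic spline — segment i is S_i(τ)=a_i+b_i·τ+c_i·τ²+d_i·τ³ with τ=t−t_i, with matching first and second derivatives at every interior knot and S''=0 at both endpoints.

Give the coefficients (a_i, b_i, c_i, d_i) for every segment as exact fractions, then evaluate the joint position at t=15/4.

Δ: Δ0=-1, Δ1=-2/3, Δ2=8/3, Δ3=-10/3, Δ4=8
row 1: diag=12, rhs=2; c'=1/4, d'=1/6
row 2: denom=12−3·1/4=45/4; d'=(20−3·1/6)/(45/4)=26/15
row 3: denom=12−3·4/15=56/5; d'=(-36−3·26/15)/(56/5)=-103/28
row 4: denom=8−3·15/56=403/56; d'=(68−3·-103/28)/(403/56)=4426/403
back: M4=4426/403
back: M3=-103/28−15/56·4426/403=-2668/403
back: M2=26/15−4/15·-2668/403=1410/403
back: M1=1/6−1/4·1410/403=-856/1209
M: M0=0, M1=-856/1209, M2=1410/403, M3=-2668/403, M4=4426/403, M5=0
seg 0: a=2, c=M0/2=0, d=(M1−M0)/(6·3)=-428/10881, b=Δ0−h0·(2M0+M1)/6=-781/1209
seg 1: a=-1, c=M1/2=-428/1209, d=(M2−M1)/(6·3)=2543/10881, b=Δ1−h1·(2M1+M2)/6=-2065/1209
seg 2: a=-3, c=M2/2=705/403, d=(M3−M2)/(6·3)=-2039/3627, b=Δ2−h2·(2M2+M3)/6=2996/1209
seg 3: a=5, c=M3/2=-1334/403, d=(M4−M3)/(6·3)=3547/3627, b=Δ3−h3·(2M3+M4)/6=-205/93
seg 4: a=-5, c=M4/2=2213/403, d=(M5−M4)/(6·1)=-2213/1209, b=Δ4−h4·(2M4+M5)/6=5246/1209
t_q=15/4 → seg 1, τ=3/4; S=-1+-2065/1209·τ+-428/1209·τ²+2543/10881·τ³=-4725/1984

  seg 0: a=2 b=-781/1209 c=0 d=-428/10881
  seg 1: a=-1 b=-2065/1209 c=-428/1209 d=2543/10881
  seg 2: a=-3 b=2996/1209 c=705/403 d=-2039/3627
  seg 3: a=5 b=-205/93 c=-1334/403 d=3547/3627
  seg 4: a=-5 b=5246/1209 c=2213/403 d=-2213/1209
S(15/4) = -4725/1984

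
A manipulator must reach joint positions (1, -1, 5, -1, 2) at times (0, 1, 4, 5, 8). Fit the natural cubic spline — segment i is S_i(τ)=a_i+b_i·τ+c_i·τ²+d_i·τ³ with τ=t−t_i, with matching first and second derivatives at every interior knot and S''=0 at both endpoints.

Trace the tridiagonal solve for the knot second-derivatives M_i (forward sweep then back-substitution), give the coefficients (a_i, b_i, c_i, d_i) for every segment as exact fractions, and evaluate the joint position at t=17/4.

Δ: Δ0=-2, Δ1=2, Δ2=-6, Δ3=1
row 1: diag=8, rhs=24; c'=3/8, d'=3
row 2: denom=8−3·3/8=55/8; d'=(-48−3·3)/(55/8)=-456/55
row 3: denom=8−1·8/55=432/55; d'=(42−1·-456/55)/(432/55)=461/72
back: M3=461/72
back: M2=-456/55−8/55·461/72=-83/9
back: M1=3−3/8·-83/9=155/24
M: M0=0, M1=155/24, M2=-83/9, M3=461/72, M4=0
seg 0: a=1, c=M0/2=0, d=(M1−M0)/(6·1)=155/144, b=Δ0−h0·(2M0+M1)/6=-443/144
seg 1: a=-1, c=M1/2=155/48, d=(M2−M1)/(6·3)=-1129/1296, b=Δ1−h1·(2M1+M2)/6=11/72
seg 2: a=5, c=M2/2=-83/18, d=(M3−M2)/(6·1)=125/48, b=Δ2−h2·(2M2+M3)/6=-575/144
seg 3: a=-1, c=M3/2=461/144, d=(M4−M3)/(6·3)=-461/1296, b=Δ3−h3·(2M3+M4)/6=-389/72
t_q=17/4 → seg 2, τ=1/4; S=5+-575/144·τ+-83/18·τ²+125/48·τ³=11533/3072

  seg 0: a=1 b=-443/144 c=0 d=155/144
  seg 1: a=-1 b=11/72 c=155/48 d=-1129/1296
  seg 2: a=5 b=-575/144 c=-83/18 d=125/48
  seg 3: a=-1 b=-389/72 c=461/144 d=-461/1296
S(17/4) = 11533/3072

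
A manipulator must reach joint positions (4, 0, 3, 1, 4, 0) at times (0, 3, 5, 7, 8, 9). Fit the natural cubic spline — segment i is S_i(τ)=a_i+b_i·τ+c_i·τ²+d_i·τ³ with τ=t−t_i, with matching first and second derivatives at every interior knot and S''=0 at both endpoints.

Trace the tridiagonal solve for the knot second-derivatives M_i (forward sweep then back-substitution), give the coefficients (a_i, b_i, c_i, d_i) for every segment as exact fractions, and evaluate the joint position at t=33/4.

  seg 0: a=4 b=-12499/4764 c=0 d=683/4764
  seg 1: a=0 b=2971/2382 c=2049/1588 d=-5545/9528
  seg 2: a=3 b=-685/1191 c=-874/397 d=2369/2382
  seg 3: a=1 b=3041/1191 c=1495/397 d=-3953/1191
  seg 4: a=4 b=152/1191 c=-2458/397 d=2458/1191
S(33/4) = 46715/12704

Δ: Δ0=-4/3, Δ1=3/2, Δ2=-1, Δ3=3, Δ4=-4
row 1: diag=10, rhs=17; c'=1/5, d'=17/10
row 2: denom=8−2·1/5=38/5; d'=(-15−2·17/10)/(38/5)=-46/19
row 3: denom=6−2·5/19=104/19; d'=(24−2·-46/19)/(104/19)=137/26
row 4: denom=4−1·19/104=397/104; d'=(-42−1·137/26)/(397/104)=-4916/397
back: M4=-4916/397
back: M3=137/26−19/104·-4916/397=2990/397
back: M2=-46/19−5/19·2990/397=-1748/397
back: M1=17/10−1/5·-1748/397=2049/794
M: M0=0, M1=2049/794, M2=-1748/397, M3=2990/397, M4=-4916/397, M5=0
seg 0: a=4, c=M0/2=0, d=(M1−M0)/(6·3)=683/4764, b=Δ0−h0·(2M0+M1)/6=-12499/4764
seg 1: a=0, c=M1/2=2049/1588, d=(M2−M1)/(6·2)=-5545/9528, b=Δ1−h1·(2M1+M2)/6=2971/2382
seg 2: a=3, c=M2/2=-874/397, d=(M3−M2)/(6·2)=2369/2382, b=Δ2−h2·(2M2+M3)/6=-685/1191
seg 3: a=1, c=M3/2=1495/397, d=(M4−M3)/(6·1)=-3953/1191, b=Δ3−h3·(2M3+M4)/6=3041/1191
seg 4: a=4, c=M4/2=-2458/397, d=(M5−M4)/(6·1)=2458/1191, b=Δ4−h4·(2M4+M5)/6=152/1191
t_q=33/4 → seg 4, τ=1/4; S=4+152/1191·τ+-2458/397·τ²+2458/1191·τ³=46715/12704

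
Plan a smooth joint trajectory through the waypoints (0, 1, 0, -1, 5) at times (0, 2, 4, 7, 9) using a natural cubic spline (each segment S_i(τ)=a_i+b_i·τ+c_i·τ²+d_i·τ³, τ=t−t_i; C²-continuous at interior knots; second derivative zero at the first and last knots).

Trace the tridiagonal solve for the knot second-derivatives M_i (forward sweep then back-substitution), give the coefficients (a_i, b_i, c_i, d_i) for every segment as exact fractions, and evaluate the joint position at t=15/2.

Δ: Δ0=1/2, Δ1=-1/2, Δ2=-1/3, Δ3=3
row 1: diag=8, rhs=-6; c'=1/4, d'=-3/4
row 2: denom=10−2·1/4=19/2; d'=(1−2·-3/4)/(19/2)=5/19
row 3: denom=10−3·6/19=172/19; d'=(20−3·5/19)/(172/19)=365/172
back: M3=365/172
back: M2=5/19−6/19·365/172=-35/86
back: M1=-3/4−1/4·-35/86=-223/344
M: M0=0, M1=-223/344, M2=-35/86, M3=365/172, M4=0
seg 0: a=0, c=M0/2=0, d=(M1−M0)/(6·2)=-223/4128, b=Δ0−h0·(2M0+M1)/6=739/1032
seg 1: a=1, c=M1/2=-223/688, d=(M2−M1)/(6·2)=83/4128, b=Δ1−h1·(2M1+M2)/6=35/516
seg 2: a=0, c=M2/2=-35/172, d=(M3−M2)/(6·3)=145/1032, b=Δ2−h2·(2M2+M3)/6=-1019/1032
seg 3: a=-1, c=M3/2=365/344, d=(M4−M3)/(6·2)=-365/2064, b=Δ3−h3·(2M3+M4)/6=409/258
t_q=15/2 → seg 3, τ=1/2; S=-1+409/258·τ+365/344·τ²+-365/2064·τ³=197/5504

  seg 0: a=0 b=739/1032 c=0 d=-223/4128
  seg 1: a=1 b=35/516 c=-223/688 d=83/4128
  seg 2: a=0 b=-1019/1032 c=-35/172 d=145/1032
  seg 3: a=-1 b=409/258 c=365/344 d=-365/2064
S(15/2) = 197/5504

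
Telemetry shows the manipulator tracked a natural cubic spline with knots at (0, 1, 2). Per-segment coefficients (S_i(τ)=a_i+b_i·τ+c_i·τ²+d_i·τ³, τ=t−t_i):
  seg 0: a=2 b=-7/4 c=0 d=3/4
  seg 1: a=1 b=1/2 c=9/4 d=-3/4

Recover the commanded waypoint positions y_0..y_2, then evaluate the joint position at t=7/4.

y_0=2 y_1=1 y_2=3
S(7/4) = 595/256

y_0 = S_0(0) = a_0 = 2
y_1 = S_1(0) = a_1 = 1
y_2 = S_1(1) = 3
t_q=7/4 is in segment 1 (τ=3/4); S_1(τ)=595/256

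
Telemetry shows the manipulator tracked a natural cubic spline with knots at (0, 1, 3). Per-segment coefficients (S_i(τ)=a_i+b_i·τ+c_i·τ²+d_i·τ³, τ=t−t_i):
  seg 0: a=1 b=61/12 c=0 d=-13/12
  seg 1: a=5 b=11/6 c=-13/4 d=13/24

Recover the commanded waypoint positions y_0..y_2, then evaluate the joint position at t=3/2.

y_0=1 y_1=5 y_2=0
S(3/2) = 331/64

y_0 = S_0(0) = a_0 = 1
y_1 = S_1(0) = a_1 = 5
y_2 = S_1(2) = 0
t_q=3/2 is in segment 1 (τ=1/2); S_1(τ)=331/64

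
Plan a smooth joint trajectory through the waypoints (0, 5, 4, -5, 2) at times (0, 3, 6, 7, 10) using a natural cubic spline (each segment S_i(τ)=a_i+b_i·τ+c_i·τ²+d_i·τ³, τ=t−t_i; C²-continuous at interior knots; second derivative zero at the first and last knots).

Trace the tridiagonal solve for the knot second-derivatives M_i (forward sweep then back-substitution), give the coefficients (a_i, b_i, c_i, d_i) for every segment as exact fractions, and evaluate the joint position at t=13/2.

Δ: Δ0=5/3, Δ1=-1/3, Δ2=-9, Δ3=7/3
row 1: diag=12, rhs=-12; c'=1/4, d'=-1
row 2: denom=8−3·1/4=29/4; d'=(-52−3·-1)/(29/4)=-196/29
row 3: denom=8−1·4/29=228/29; d'=(68−1·-196/29)/(228/29)=542/57
back: M3=542/57
back: M2=-196/29−4/29·542/57=-460/57
back: M1=-1−1/4·-460/57=58/57
M: M0=0, M1=58/57, M2=-460/57, M3=542/57, M4=0
seg 0: a=0, c=M0/2=0, d=(M1−M0)/(6·3)=29/513, b=Δ0−h0·(2M0+M1)/6=22/19
seg 1: a=5, c=M1/2=29/57, d=(M2−M1)/(6·3)=-259/513, b=Δ1−h1·(2M1+M2)/6=51/19
seg 2: a=4, c=M2/2=-230/57, d=(M3−M2)/(6·1)=167/57, b=Δ2−h2·(2M2+M3)/6=-150/19
seg 3: a=-5, c=M3/2=271/57, d=(M4−M3)/(6·3)=-271/513, b=Δ3−h3·(2M3+M4)/6=-409/57
t_q=13/2 → seg 2, τ=1/2; S=4+-150/19·τ+-230/57·τ²+167/57·τ³=-269/456

  seg 0: a=0 b=22/19 c=0 d=29/513
  seg 1: a=5 b=51/19 c=29/57 d=-259/513
  seg 2: a=4 b=-150/19 c=-230/57 d=167/57
  seg 3: a=-5 b=-409/57 c=271/57 d=-271/513
S(13/2) = -269/456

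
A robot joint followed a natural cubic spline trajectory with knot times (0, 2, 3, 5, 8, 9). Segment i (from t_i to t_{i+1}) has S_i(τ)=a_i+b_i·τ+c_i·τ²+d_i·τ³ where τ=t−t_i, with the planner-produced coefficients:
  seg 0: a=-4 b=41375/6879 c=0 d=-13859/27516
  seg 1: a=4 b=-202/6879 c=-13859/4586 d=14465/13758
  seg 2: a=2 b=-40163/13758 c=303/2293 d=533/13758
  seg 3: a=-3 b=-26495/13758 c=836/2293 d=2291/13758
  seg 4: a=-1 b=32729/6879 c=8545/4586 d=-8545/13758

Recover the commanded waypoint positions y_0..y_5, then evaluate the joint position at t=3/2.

y_0=-4 y_1=4 y_2=2 y_3=-3 y_4=-1 y_5=5
S(3/2) = 243765/73376

y_0 = S_0(0) = a_0 = -4
y_1 = S_1(0) = a_1 = 4
y_2 = S_2(0) = a_2 = 2
y_3 = S_3(0) = a_3 = -3
y_4 = S_4(0) = a_4 = -1
y_5 = S_4(1) = 5
t_q=3/2 is in segment 0 (τ=3/2); S_0(τ)=243765/73376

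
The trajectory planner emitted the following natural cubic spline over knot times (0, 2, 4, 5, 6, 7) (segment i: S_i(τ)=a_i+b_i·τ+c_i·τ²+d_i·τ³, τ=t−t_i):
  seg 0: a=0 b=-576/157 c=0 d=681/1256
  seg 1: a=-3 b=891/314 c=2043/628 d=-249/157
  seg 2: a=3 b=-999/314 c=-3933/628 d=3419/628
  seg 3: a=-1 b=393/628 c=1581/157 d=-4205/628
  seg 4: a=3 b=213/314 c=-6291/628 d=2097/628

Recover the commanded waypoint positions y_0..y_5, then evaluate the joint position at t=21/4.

y_0=0 y_1=-3 y_2=3 y_3=-1 y_4=3 y_5=-3
S(21/4) = -12813/40192

y_0 = S_0(0) = a_0 = 0
y_1 = S_1(0) = a_1 = -3
y_2 = S_2(0) = a_2 = 3
y_3 = S_3(0) = a_3 = -1
y_4 = S_4(0) = a_4 = 3
y_5 = S_4(1) = -3
t_q=21/4 is in segment 3 (τ=1/4); S_3(τ)=-12813/40192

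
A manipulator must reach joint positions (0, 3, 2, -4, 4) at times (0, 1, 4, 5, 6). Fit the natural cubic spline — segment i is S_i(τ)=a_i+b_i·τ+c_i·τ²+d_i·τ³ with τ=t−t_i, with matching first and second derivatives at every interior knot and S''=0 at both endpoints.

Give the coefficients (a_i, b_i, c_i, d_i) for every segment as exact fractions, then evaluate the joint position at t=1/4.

Δ: Δ0=3, Δ1=-1/3, Δ2=-6, Δ3=8
row 1: diag=8, rhs=-20; c'=3/8, d'=-5/2
row 2: denom=8−3·3/8=55/8; d'=(-34−3·-5/2)/(55/8)=-212/55
row 3: denom=4−1·8/55=212/55; d'=(84−1·-212/55)/(212/55)=1208/53
back: M3=1208/53
back: M2=-212/55−8/55·1208/53=-380/53
back: M1=-5/2−3/8·-380/53=10/53
M: M0=0, M1=10/53, M2=-380/53, M3=1208/53, M4=0
seg 0: a=0, c=M0/2=0, d=(M1−M0)/(6·1)=5/159, b=Δ0−h0·(2M0+M1)/6=472/159
seg 1: a=3, c=M1/2=5/53, d=(M2−M1)/(6·3)=-65/159, b=Δ1−h1·(2M1+M2)/6=487/159
seg 2: a=2, c=M2/2=-190/53, d=(M3−M2)/(6·1)=794/159, b=Δ2−h2·(2M2+M3)/6=-1178/159
seg 3: a=-4, c=M3/2=604/53, d=(M4−M3)/(6·1)=-604/159, b=Δ3−h3·(2M3+M4)/6=64/159
t_q=1/4 → seg 0, τ=1/4; S=0+472/159·τ+0·τ²+5/159·τ³=2519/3392

  seg 0: a=0 b=472/159 c=0 d=5/159
  seg 1: a=3 b=487/159 c=5/53 d=-65/159
  seg 2: a=2 b=-1178/159 c=-190/53 d=794/159
  seg 3: a=-4 b=64/159 c=604/53 d=-604/159
S(1/4) = 2519/3392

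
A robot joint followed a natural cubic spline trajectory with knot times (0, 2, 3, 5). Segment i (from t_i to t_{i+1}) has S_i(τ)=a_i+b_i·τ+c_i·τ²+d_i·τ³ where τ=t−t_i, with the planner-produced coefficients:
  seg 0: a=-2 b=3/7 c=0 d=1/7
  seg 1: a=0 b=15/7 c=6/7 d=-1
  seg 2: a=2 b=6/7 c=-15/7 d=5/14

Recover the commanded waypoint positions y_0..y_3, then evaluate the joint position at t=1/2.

y_0=-2 y_1=0 y_2=2 y_3=-2
S(1/2) = -99/56

y_0 = S_0(0) = a_0 = -2
y_1 = S_1(0) = a_1 = 0
y_2 = S_2(0) = a_2 = 2
y_3 = S_2(2) = -2
t_q=1/2 is in segment 0 (τ=1/2); S_0(τ)=-99/56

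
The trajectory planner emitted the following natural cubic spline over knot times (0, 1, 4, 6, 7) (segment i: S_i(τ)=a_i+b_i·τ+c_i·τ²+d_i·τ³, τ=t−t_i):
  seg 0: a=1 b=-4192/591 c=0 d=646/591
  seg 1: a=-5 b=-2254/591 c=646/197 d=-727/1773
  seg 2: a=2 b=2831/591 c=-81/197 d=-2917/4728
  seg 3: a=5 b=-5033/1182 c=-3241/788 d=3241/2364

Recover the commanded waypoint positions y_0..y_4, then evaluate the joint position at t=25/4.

y_0=1 y_1=-5 y_2=2 y_3=5 y_4=-2
S(25/4) = 186591/50432

y_0 = S_0(0) = a_0 = 1
y_1 = S_1(0) = a_1 = -5
y_2 = S_2(0) = a_2 = 2
y_3 = S_3(0) = a_3 = 5
y_4 = S_3(1) = -2
t_q=25/4 is in segment 3 (τ=1/4); S_3(τ)=186591/50432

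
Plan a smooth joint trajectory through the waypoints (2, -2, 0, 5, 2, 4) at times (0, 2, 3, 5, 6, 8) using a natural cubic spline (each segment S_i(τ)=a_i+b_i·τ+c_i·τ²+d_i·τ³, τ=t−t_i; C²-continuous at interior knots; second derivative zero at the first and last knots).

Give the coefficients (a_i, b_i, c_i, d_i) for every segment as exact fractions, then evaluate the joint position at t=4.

  seg 0: a=2 b=-3467/1081 c=0 d=1305/4324
  seg 1: a=-2 b=448/1081 c=3915/2162 d=-487/2162
  seg 2: a=0 b=7265/2162 c=1227/1081 d=-18/23
  seg 3: a=5 b=-3223/2162 c=-3849/1081 d=4435/2162
  seg 4: a=2 b=-2657/1081 c=5607/2162 d=-1869/4324
S(4) = 349/94

Δ: Δ0=-2, Δ1=2, Δ2=5/2, Δ3=-3, Δ4=1
row 1: diag=6, rhs=24; c'=1/6, d'=4
row 2: denom=6−1·1/6=35/6; d'=(3−1·4)/(35/6)=-6/35
row 3: denom=6−2·12/35=186/35; d'=(-33−2·-6/35)/(186/35)=-381/62
row 4: denom=6−1·35/186=1081/186; d'=(24−1·-381/62)/(1081/186)=5607/1081
back: M4=5607/1081
back: M3=-381/62−35/186·5607/1081=-7698/1081
back: M2=-6/35−12/35·-7698/1081=2454/1081
back: M1=4−1/6·2454/1081=3915/1081
M: M0=0, M1=3915/1081, M2=2454/1081, M3=-7698/1081, M4=5607/1081, M5=0
seg 0: a=2, c=M0/2=0, d=(M1−M0)/(6·2)=1305/4324, b=Δ0−h0·(2M0+M1)/6=-3467/1081
seg 1: a=-2, c=M1/2=3915/2162, d=(M2−M1)/(6·1)=-487/2162, b=Δ1−h1·(2M1+M2)/6=448/1081
seg 2: a=0, c=M2/2=1227/1081, d=(M3−M2)/(6·2)=-18/23, b=Δ2−h2·(2M2+M3)/6=7265/2162
seg 3: a=5, c=M3/2=-3849/1081, d=(M4−M3)/(6·1)=4435/2162, b=Δ3−h3·(2M3+M4)/6=-3223/2162
seg 4: a=2, c=M4/2=5607/2162, d=(M5−M4)/(6·2)=-1869/4324, b=Δ4−h4·(2M4+M5)/6=-2657/1081
t_q=4 → seg 2, τ=1; S=0+7265/2162·τ+1227/1081·τ²+-18/23·τ³=349/94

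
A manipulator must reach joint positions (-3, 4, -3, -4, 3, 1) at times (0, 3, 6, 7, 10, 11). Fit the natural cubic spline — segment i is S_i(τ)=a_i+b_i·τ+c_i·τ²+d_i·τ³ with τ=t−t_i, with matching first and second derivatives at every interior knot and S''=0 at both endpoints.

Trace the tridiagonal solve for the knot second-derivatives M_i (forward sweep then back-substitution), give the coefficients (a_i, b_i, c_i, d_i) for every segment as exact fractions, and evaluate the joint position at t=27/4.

Δ: Δ0=7/3, Δ1=-7/3, Δ2=-1, Δ3=7/3, Δ4=-2
row 1: diag=12, rhs=-28; c'=1/4, d'=-7/3
row 2: denom=8−3·1/4=29/4; d'=(8−3·-7/3)/(29/4)=60/29
row 3: denom=8−1·4/29=228/29; d'=(20−1·60/29)/(228/29)=130/57
row 4: denom=8−3·29/76=521/76; d'=(-26−3·130/57)/(521/76)=-2496/521
back: M4=-2496/521
back: M3=130/57−29/76·-2496/521=6422/1563
back: M2=60/29−4/29·6422/1563=2348/1563
back: M1=-7/3−1/4·2348/1563=-4234/1563
M: M0=0, M1=-4234/1563, M2=2348/1563, M3=6422/1563, M4=-2496/521, M5=0
seg 0: a=-3, c=M0/2=0, d=(M1−M0)/(6·3)=-2117/14067, b=Δ0−h0·(2M0+M1)/6=5764/1563
seg 1: a=4, c=M1/2=-2117/1563, d=(M2−M1)/(6·3)=1097/4689, b=Δ1−h1·(2M1+M2)/6=-587/1563
seg 2: a=-3, c=M2/2=1174/1563, d=(M3−M2)/(6·1)=679/1563, b=Δ2−h2·(2M2+M3)/6=-3416/1563
seg 3: a=-4, c=M3/2=3211/1563, d=(M4−M3)/(6·3)=-6955/14067, b=Δ3−h3·(2M3+M4)/6=323/521
seg 4: a=3, c=M4/2=-1248/521, d=(M5−M4)/(6·1)=416/521, b=Δ4−h4·(2M4+M5)/6=-210/521
t_q=27/4 → seg 2, τ=3/4; S=-3+-3416/1563·τ+1174/1563·τ²+679/1563·τ³=-134489/33344

  seg 0: a=-3 b=5764/1563 c=0 d=-2117/14067
  seg 1: a=4 b=-587/1563 c=-2117/1563 d=1097/4689
  seg 2: a=-3 b=-3416/1563 c=1174/1563 d=679/1563
  seg 3: a=-4 b=323/521 c=3211/1563 d=-6955/14067
  seg 4: a=3 b=-210/521 c=-1248/521 d=416/521
S(27/4) = -134489/33344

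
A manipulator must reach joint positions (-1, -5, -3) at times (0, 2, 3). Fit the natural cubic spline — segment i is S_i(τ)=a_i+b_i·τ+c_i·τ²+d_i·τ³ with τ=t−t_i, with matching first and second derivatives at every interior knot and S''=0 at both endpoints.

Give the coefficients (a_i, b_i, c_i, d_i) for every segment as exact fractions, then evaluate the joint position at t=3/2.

  seg 0: a=-1 b=-10/3 c=0 d=1/3
  seg 1: a=-5 b=2/3 c=2 d=-2/3
S(3/2) = -39/8

Δ: Δ0=-2, Δ1=2
row 1: diag=6, rhs=24; c'=1/6, d'=4
back: M1=4
M: M0=0, M1=4, M2=0
seg 0: a=-1, c=M0/2=0, d=(M1−M0)/(6·2)=1/3, b=Δ0−h0·(2M0+M1)/6=-10/3
seg 1: a=-5, c=M1/2=2, d=(M2−M1)/(6·1)=-2/3, b=Δ1−h1·(2M1+M2)/6=2/3
t_q=3/2 → seg 0, τ=3/2; S=-1+-10/3·τ+0·τ²+1/3·τ³=-39/8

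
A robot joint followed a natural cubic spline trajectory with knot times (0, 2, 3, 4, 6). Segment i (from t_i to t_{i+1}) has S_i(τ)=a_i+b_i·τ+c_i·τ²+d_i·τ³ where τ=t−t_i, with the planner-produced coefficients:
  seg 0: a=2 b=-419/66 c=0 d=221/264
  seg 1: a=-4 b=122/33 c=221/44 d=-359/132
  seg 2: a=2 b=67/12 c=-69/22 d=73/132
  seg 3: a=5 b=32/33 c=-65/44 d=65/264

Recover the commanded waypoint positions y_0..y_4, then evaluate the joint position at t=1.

y_0=2 y_1=-4 y_2=2 y_3=5 y_4=3
S(1) = -309/88

y_0 = S_0(0) = a_0 = 2
y_1 = S_1(0) = a_1 = -4
y_2 = S_2(0) = a_2 = 2
y_3 = S_3(0) = a_3 = 5
y_4 = S_3(2) = 3
t_q=1 is in segment 0 (τ=1); S_0(τ)=-309/88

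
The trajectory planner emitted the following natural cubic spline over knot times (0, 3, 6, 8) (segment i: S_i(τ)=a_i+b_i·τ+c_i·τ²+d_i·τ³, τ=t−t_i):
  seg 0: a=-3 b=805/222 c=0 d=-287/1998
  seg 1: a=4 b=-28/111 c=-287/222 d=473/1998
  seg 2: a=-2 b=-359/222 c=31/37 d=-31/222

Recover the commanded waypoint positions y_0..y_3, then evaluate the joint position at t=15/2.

y_0 = S_0(0) = a_0 = -3
y_1 = S_1(0) = a_1 = 4
y_2 = S_2(0) = a_2 = -2
y_3 = S_2(2) = -3
t_q=15/2 is in segment 2 (τ=3/2); S_2(τ)=-1783/592

y_0=-3 y_1=4 y_2=-2 y_3=-3
S(15/2) = -1783/592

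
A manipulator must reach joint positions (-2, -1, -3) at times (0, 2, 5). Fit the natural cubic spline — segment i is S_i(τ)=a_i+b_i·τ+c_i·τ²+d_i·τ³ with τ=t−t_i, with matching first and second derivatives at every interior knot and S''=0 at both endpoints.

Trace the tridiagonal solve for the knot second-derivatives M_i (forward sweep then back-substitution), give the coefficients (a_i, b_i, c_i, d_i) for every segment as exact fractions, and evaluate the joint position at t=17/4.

Δ: Δ0=1/2, Δ1=-2/3
row 1: diag=10, rhs=-7; c'=3/10, d'=-7/10
back: M1=-7/10
M: M0=0, M1=-7/10, M2=0
seg 0: a=-2, c=M0/2=0, d=(M1−M0)/(6·2)=-7/120, b=Δ0−h0·(2M0+M1)/6=11/15
seg 1: a=-1, c=M1/2=-7/20, d=(M2−M1)/(6·3)=7/180, b=Δ1−h1·(2M1+M2)/6=1/30
t_q=17/4 → seg 1, τ=9/4; S=-1+1/30·τ+-7/20·τ²+7/180·τ³=-577/256

  seg 0: a=-2 b=11/15 c=0 d=-7/120
  seg 1: a=-1 b=1/30 c=-7/20 d=7/180
S(17/4) = -577/256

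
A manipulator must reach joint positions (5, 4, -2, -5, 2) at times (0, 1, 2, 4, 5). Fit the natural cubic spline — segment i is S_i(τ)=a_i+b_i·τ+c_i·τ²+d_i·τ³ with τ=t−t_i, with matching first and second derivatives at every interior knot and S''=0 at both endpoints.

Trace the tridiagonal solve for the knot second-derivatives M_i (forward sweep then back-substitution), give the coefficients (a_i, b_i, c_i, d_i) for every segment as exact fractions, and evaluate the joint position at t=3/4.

  seg 0: a=5 b=24/61 c=0 d=-85/61
  seg 1: a=4 b=-231/61 c=-255/61 d=120/61
  seg 2: a=-2 b=-381/61 c=105/61 d=159/488
  seg 3: a=-5 b=555/122 c=897/244 d=-299/244
S(3/4) = 18377/3904

Δ: Δ0=-1, Δ1=-6, Δ2=-3/2, Δ3=7
row 1: diag=4, rhs=-30; c'=1/4, d'=-15/2
row 2: denom=6−1·1/4=23/4; d'=(27−1·-15/2)/(23/4)=6
row 3: denom=6−2·8/23=122/23; d'=(51−2·6)/(122/23)=897/122
back: M3=897/122
back: M2=6−8/23·897/122=210/61
back: M1=-15/2−1/4·210/61=-510/61
M: M0=0, M1=-510/61, M2=210/61, M3=897/122, M4=0
seg 0: a=5, c=M0/2=0, d=(M1−M0)/(6·1)=-85/61, b=Δ0−h0·(2M0+M1)/6=24/61
seg 1: a=4, c=M1/2=-255/61, d=(M2−M1)/(6·1)=120/61, b=Δ1−h1·(2M1+M2)/6=-231/61
seg 2: a=-2, c=M2/2=105/61, d=(M3−M2)/(6·2)=159/488, b=Δ2−h2·(2M2+M3)/6=-381/61
seg 3: a=-5, c=M3/2=897/244, d=(M4−M3)/(6·1)=-299/244, b=Δ3−h3·(2M3+M4)/6=555/122
t_q=3/4 → seg 0, τ=3/4; S=5+24/61·τ+0·τ²+-85/61·τ³=18377/3904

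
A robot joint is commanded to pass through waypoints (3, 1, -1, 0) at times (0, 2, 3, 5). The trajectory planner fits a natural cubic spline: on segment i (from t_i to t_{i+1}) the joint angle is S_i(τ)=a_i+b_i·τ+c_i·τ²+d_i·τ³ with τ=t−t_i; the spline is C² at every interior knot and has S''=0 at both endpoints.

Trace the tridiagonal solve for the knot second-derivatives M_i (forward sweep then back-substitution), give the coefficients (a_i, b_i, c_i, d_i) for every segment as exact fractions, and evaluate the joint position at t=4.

  seg 0: a=3 b=-18/35 c=0 d=-17/140
  seg 1: a=1 b=-69/35 c=-51/70 d=7/10
  seg 2: a=-1 b=-93/70 c=48/35 d=-8/35
S(4) = -83/70

Δ: Δ0=-1, Δ1=-2, Δ2=1/2
row 1: diag=6, rhs=-6; c'=1/6, d'=-1
row 2: denom=6−1·1/6=35/6; d'=(15−1·-1)/(35/6)=96/35
back: M2=96/35
back: M1=-1−1/6·96/35=-51/35
M: M0=0, M1=-51/35, M2=96/35, M3=0
seg 0: a=3, c=M0/2=0, d=(M1−M0)/(6·2)=-17/140, b=Δ0−h0·(2M0+M1)/6=-18/35
seg 1: a=1, c=M1/2=-51/70, d=(M2−M1)/(6·1)=7/10, b=Δ1−h1·(2M1+M2)/6=-69/35
seg 2: a=-1, c=M2/2=48/35, d=(M3−M2)/(6·2)=-8/35, b=Δ2−h2·(2M2+M3)/6=-93/70
t_q=4 → seg 2, τ=1; S=-1+-93/70·τ+48/35·τ²+-8/35·τ³=-83/70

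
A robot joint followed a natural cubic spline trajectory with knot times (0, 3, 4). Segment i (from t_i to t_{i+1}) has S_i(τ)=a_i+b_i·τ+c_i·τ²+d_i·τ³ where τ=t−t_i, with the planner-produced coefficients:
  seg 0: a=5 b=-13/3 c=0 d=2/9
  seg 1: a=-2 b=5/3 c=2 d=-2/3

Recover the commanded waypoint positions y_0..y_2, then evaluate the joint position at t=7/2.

y_0 = S_0(0) = a_0 = 5
y_1 = S_1(0) = a_1 = -2
y_2 = S_1(1) = 1
t_q=7/2 is in segment 1 (τ=1/2); S_1(τ)=-3/4

y_0=5 y_1=-2 y_2=1
S(7/2) = -3/4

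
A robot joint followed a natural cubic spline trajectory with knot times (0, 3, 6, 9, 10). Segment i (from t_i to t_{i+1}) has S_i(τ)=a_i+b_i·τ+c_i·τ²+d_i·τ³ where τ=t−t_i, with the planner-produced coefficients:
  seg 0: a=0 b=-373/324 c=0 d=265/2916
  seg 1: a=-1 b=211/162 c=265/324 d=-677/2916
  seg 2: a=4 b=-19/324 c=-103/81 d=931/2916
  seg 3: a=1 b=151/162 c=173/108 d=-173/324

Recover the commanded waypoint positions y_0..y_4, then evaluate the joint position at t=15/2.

y_0=0 y_1=-1 y_2=4 y_3=1 y_4=3
S(15/2) = 613/288

y_0 = S_0(0) = a_0 = 0
y_1 = S_1(0) = a_1 = -1
y_2 = S_2(0) = a_2 = 4
y_3 = S_3(0) = a_3 = 1
y_4 = S_3(1) = 3
t_q=15/2 is in segment 2 (τ=3/2); S_2(τ)=613/288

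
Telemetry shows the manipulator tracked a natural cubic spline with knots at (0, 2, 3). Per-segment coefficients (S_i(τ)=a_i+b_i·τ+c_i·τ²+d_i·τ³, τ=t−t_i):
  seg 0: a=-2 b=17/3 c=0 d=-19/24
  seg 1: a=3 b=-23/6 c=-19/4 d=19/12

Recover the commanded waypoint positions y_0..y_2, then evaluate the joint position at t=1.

y_0=-2 y_1=3 y_2=-4
S(1) = 23/8

y_0 = S_0(0) = a_0 = -2
y_1 = S_1(0) = a_1 = 3
y_2 = S_1(1) = -4
t_q=1 is in segment 0 (τ=1); S_0(τ)=23/8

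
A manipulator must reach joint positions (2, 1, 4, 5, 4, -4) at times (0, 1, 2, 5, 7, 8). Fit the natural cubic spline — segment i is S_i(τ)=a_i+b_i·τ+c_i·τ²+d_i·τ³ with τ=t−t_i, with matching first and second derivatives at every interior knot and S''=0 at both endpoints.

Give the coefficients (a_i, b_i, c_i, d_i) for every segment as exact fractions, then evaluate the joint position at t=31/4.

Δ: Δ0=-1, Δ1=3, Δ2=1/3, Δ3=-1/2, Δ4=-8
row 1: diag=4, rhs=24; c'=1/4, d'=6
row 2: denom=8−1·1/4=31/4; d'=(-16−1·6)/(31/4)=-88/31
row 3: denom=10−3·12/31=274/31; d'=(-5−3·-88/31)/(274/31)=109/274
row 4: denom=6−2·31/137=760/137; d'=(-45−2·109/274)/(760/137)=-3137/380
back: M4=-3137/380
back: M3=109/274−31/137·-3137/380=861/380
back: M2=-88/31−12/31·861/380=-353/95
back: M1=6−1/4·-353/95=2633/380
M: M0=0, M1=2633/380, M2=-353/95, M3=861/380, M4=-3137/380, M5=0
seg 0: a=2, c=M0/2=0, d=(M1−M0)/(6·1)=2633/2280, b=Δ0−h0·(2M0+M1)/6=-4913/2280
seg 1: a=1, c=M1/2=2633/760, d=(M2−M1)/(6·1)=-809/456, b=Δ1−h1·(2M1+M2)/6=1493/1140
seg 2: a=4, c=M2/2=-353/190, d=(M3−M2)/(6·3)=2273/6840, b=Δ2−h2·(2M2+M3)/6=6649/2280
seg 3: a=5, c=M3/2=861/760, d=(M4−M3)/(6·2)=-1999/2280, b=Δ3−h3·(2M3+M4)/6=169/228
seg 4: a=4, c=M4/2=-3137/760, d=(M5−M4)/(6·1)=3137/2280, b=Δ4−h4·(2M4+M5)/6=-5983/1140
t_q=31/4 → seg 4, τ=3/4; S=4+-5983/1140·τ+-3137/760·τ²+3137/2280·τ³=-16319/9728

  seg 0: a=2 b=-4913/2280 c=0 d=2633/2280
  seg 1: a=1 b=1493/1140 c=2633/760 d=-809/456
  seg 2: a=4 b=6649/2280 c=-353/190 d=2273/6840
  seg 3: a=5 b=169/228 c=861/760 d=-1999/2280
  seg 4: a=4 b=-5983/1140 c=-3137/760 d=3137/2280
S(31/4) = -16319/9728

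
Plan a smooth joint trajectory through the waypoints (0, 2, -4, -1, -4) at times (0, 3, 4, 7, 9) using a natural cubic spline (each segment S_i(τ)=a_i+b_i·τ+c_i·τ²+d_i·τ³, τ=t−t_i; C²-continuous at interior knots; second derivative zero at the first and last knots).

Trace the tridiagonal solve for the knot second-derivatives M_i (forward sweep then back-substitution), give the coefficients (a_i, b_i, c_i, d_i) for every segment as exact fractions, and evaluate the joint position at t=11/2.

Δ: Δ0=2/3, Δ1=-6, Δ2=1, Δ3=-3/2
row 1: diag=8, rhs=-40; c'=1/8, d'=-5
row 2: denom=8−1·1/8=63/8; d'=(42−1·-5)/(63/8)=376/63
row 3: denom=10−3·8/21=62/7; d'=(-15−3·376/63)/(62/7)=-691/186
back: M3=-691/186
back: M2=376/63−8/21·-691/186=2060/279
back: M1=-5−1/8·2060/279=-3305/558
M: M0=0, M1=-3305/558, M2=2060/279, M3=-691/186, M4=0
seg 0: a=0, c=M0/2=0, d=(M1−M0)/(6·3)=-3305/10044, b=Δ0−h0·(2M0+M1)/6=4049/1116
seg 1: a=2, c=M1/2=-3305/1116, d=(M2−M1)/(6·1)=275/124, b=Δ1−h1·(2M1+M2)/6=-2933/558
seg 2: a=-4, c=M2/2=1030/279, d=(M3−M2)/(6·3)=-6193/10044, b=Δ2−h2·(2M2+M3)/6=-5051/1116
seg 3: a=-1, c=M3/2=-691/372, d=(M4−M3)/(6·2)=691/2232, b=Δ3−h3·(2M3+M4)/6=545/558
t_q=11/2 → seg 2, τ=3/2; S=-4+-5051/1116·τ+1030/279·τ²+-6193/10044·τ³=-4527/992

  seg 0: a=0 b=4049/1116 c=0 d=-3305/10044
  seg 1: a=2 b=-2933/558 c=-3305/1116 d=275/124
  seg 2: a=-4 b=-5051/1116 c=1030/279 d=-6193/10044
  seg 3: a=-1 b=545/558 c=-691/372 d=691/2232
S(11/2) = -4527/992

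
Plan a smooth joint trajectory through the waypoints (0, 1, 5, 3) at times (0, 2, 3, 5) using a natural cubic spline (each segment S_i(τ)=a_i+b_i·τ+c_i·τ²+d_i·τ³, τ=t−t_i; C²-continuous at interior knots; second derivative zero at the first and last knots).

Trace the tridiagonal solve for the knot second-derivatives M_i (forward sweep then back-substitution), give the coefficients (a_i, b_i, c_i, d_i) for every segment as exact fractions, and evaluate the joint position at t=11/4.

Δ: Δ0=1/2, Δ1=4, Δ2=-1
row 1: diag=6, rhs=21; c'=1/6, d'=7/2
row 2: denom=6−1·1/6=35/6; d'=(-30−1·7/2)/(35/6)=-201/35
back: M2=-201/35
back: M1=7/2−1/6·-201/35=156/35
M: M0=0, M1=156/35, M2=-201/35, M3=0
seg 0: a=0, c=M0/2=0, d=(M1−M0)/(6·2)=13/35, b=Δ0−h0·(2M0+M1)/6=-69/70
seg 1: a=1, c=M1/2=78/35, d=(M2−M1)/(6·1)=-17/10, b=Δ1−h1·(2M1+M2)/6=243/70
seg 2: a=5, c=M2/2=-201/70, d=(M3−M2)/(6·2)=67/140, b=Δ2−h2·(2M2+M3)/6=99/35
t_q=11/4 → seg 1, τ=3/4; S=1+243/70·τ+78/35·τ²+-17/10·τ³=18547/4480

  seg 0: a=0 b=-69/70 c=0 d=13/35
  seg 1: a=1 b=243/70 c=78/35 d=-17/10
  seg 2: a=5 b=99/35 c=-201/70 d=67/140
S(11/4) = 18547/4480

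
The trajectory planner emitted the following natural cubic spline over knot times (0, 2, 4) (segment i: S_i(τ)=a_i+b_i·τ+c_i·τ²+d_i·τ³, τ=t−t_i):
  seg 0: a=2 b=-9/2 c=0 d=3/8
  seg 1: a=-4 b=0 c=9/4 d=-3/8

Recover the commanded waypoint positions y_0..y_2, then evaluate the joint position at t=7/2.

y_0=2 y_1=-4 y_2=2
S(7/2) = -13/64

y_0 = S_0(0) = a_0 = 2
y_1 = S_1(0) = a_1 = -4
y_2 = S_1(2) = 2
t_q=7/2 is in segment 1 (τ=3/2); S_1(τ)=-13/64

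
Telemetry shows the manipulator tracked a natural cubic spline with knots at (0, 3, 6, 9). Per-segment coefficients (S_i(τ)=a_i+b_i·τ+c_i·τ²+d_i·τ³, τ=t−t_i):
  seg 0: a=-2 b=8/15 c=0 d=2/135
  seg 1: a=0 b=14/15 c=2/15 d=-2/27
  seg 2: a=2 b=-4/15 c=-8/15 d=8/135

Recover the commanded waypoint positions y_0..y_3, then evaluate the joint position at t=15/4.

y_0 = S_0(0) = a_0 = -2
y_1 = S_1(0) = a_1 = 0
y_2 = S_2(0) = a_2 = 2
y_3 = S_2(3) = -2
t_q=15/4 is in segment 1 (τ=3/4); S_1(τ)=119/160

y_0=-2 y_1=0 y_2=2 y_3=-2
S(15/4) = 119/160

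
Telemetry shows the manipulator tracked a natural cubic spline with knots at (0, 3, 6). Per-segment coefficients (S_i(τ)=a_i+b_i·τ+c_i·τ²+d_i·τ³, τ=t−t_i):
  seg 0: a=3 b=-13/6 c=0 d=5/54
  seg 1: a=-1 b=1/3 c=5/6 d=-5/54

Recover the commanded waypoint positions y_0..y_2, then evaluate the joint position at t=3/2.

y_0=3 y_1=-1 y_2=5
S(3/2) = 1/16

y_0 = S_0(0) = a_0 = 3
y_1 = S_1(0) = a_1 = -1
y_2 = S_1(3) = 5
t_q=3/2 is in segment 0 (τ=3/2); S_0(τ)=1/16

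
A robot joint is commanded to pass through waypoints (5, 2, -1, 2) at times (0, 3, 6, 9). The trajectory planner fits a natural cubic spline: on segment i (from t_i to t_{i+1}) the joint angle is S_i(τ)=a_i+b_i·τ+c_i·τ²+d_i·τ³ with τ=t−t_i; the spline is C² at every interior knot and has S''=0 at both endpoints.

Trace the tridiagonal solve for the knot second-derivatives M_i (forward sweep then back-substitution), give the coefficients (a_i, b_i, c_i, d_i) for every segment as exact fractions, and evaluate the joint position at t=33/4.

  seg 0: a=5 b=-13/15 c=0 d=-2/135
  seg 1: a=2 b=-19/15 c=-2/15 d=2/27
  seg 2: a=-1 b=-1/15 c=8/15 d=-8/135
S(33/4) = 7/8

Δ: Δ0=-1, Δ1=-1, Δ2=1
row 1: diag=12, rhs=0; c'=1/4, d'=0
row 2: denom=12−3·1/4=45/4; d'=(12−3·0)/(45/4)=16/15
back: M2=16/15
back: M1=0−1/4·16/15=-4/15
M: M0=0, M1=-4/15, M2=16/15, M3=0
seg 0: a=5, c=M0/2=0, d=(M1−M0)/(6·3)=-2/135, b=Δ0−h0·(2M0+M1)/6=-13/15
seg 1: a=2, c=M1/2=-2/15, d=(M2−M1)/(6·3)=2/27, b=Δ1−h1·(2M1+M2)/6=-19/15
seg 2: a=-1, c=M2/2=8/15, d=(M3−M2)/(6·3)=-8/135, b=Δ2−h2·(2M2+M3)/6=-1/15
t_q=33/4 → seg 2, τ=9/4; S=-1+-1/15·τ+8/15·τ²+-8/135·τ³=7/8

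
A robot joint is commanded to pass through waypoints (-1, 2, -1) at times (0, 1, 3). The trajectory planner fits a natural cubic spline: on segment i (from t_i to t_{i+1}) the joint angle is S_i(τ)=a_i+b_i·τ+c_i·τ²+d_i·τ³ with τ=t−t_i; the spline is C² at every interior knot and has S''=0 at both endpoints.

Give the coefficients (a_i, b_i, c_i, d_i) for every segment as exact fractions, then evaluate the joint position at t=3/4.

Δ: Δ0=3, Δ1=-3/2
row 1: diag=6, rhs=-27; c'=1/3, d'=-9/2
back: M1=-9/2
M: M0=0, M1=-9/2, M2=0
seg 0: a=-1, c=M0/2=0, d=(M1−M0)/(6·1)=-3/4, b=Δ0−h0·(2M0+M1)/6=15/4
seg 1: a=2, c=M1/2=-9/4, d=(M2−M1)/(6·2)=3/8, b=Δ1−h1·(2M1+M2)/6=3/2
t_q=3/4 → seg 0, τ=3/4; S=-1+15/4·τ+0·τ²+-3/4·τ³=383/256

  seg 0: a=-1 b=15/4 c=0 d=-3/4
  seg 1: a=2 b=3/2 c=-9/4 d=3/8
S(3/4) = 383/256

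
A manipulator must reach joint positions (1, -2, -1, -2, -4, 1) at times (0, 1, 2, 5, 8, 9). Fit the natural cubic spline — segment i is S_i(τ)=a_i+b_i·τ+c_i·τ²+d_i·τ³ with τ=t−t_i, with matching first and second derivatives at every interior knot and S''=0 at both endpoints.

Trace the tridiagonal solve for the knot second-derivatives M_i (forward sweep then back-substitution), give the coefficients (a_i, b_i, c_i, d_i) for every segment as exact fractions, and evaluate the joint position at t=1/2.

Δ: Δ0=-3, Δ1=1, Δ2=-1/3, Δ3=-2/3, Δ4=5
row 1: diag=4, rhs=24; c'=1/4, d'=6
row 2: denom=8−1·1/4=31/4; d'=(-8−1·6)/(31/4)=-56/31
row 3: denom=12−3·12/31=336/31; d'=(-2−3·-56/31)/(336/31)=53/168
row 4: denom=8−3·31/112=803/112; d'=(34−3·53/168)/(803/112)=3702/803
back: M4=3702/803
back: M3=53/168−31/112·3702/803=-2314/2409
back: M2=-56/31−12/31·-2314/2409=-1152/803
back: M1=6−1/4·-1152/803=5106/803
M: M0=0, M1=5106/803, M2=-1152/803, M3=-2314/2409, M4=3702/803, M5=0
seg 0: a=1, c=M0/2=0, d=(M1−M0)/(6·1)=851/803, b=Δ0−h0·(2M0+M1)/6=-3260/803
seg 1: a=-2, c=M1/2=2553/803, d=(M2−M1)/(6·1)=-1043/803, b=Δ1−h1·(2M1+M2)/6=-707/803
seg 2: a=-1, c=M2/2=-576/803, d=(M3−M2)/(6·3)=571/21681, b=Δ2−h2·(2M2+M3)/6=1270/803
seg 3: a=-2, c=M3/2=-1157/2409, d=(M4−M3)/(6·3)=610/1971, b=Δ3−h3·(2M3+M4)/6=-1615/803
seg 4: a=-4, c=M4/2=1851/803, d=(M5−M4)/(6·1)=-617/803, b=Δ4−h4·(2M4+M5)/6=2781/803
t_q=1/2 → seg 0, τ=1/2; S=1+-3260/803·τ+0·τ²+851/803·τ³=-5765/6424

  seg 0: a=1 b=-3260/803 c=0 d=851/803
  seg 1: a=-2 b=-707/803 c=2553/803 d=-1043/803
  seg 2: a=-1 b=1270/803 c=-576/803 d=571/21681
  seg 3: a=-2 b=-1615/803 c=-1157/2409 d=610/1971
  seg 4: a=-4 b=2781/803 c=1851/803 d=-617/803
S(1/2) = -5765/6424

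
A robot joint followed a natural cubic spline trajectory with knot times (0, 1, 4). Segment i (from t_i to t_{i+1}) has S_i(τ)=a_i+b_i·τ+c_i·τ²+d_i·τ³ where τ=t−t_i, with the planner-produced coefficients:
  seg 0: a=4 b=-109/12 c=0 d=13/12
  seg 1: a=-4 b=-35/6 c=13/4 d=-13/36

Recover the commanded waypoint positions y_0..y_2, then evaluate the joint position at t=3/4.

y_0=4 y_1=-4 y_2=-2
S(3/4) = -603/256

y_0 = S_0(0) = a_0 = 4
y_1 = S_1(0) = a_1 = -4
y_2 = S_1(3) = -2
t_q=3/4 is in segment 0 (τ=3/4); S_0(τ)=-603/256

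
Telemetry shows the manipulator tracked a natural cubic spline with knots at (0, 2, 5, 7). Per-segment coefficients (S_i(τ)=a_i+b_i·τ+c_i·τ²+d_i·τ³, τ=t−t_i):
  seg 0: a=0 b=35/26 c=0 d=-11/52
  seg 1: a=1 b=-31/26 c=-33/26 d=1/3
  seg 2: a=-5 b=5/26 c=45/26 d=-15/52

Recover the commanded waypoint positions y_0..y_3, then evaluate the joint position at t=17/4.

y_0=0 y_1=1 y_2=-5 y_3=0
S(17/4) = -3587/832

y_0 = S_0(0) = a_0 = 0
y_1 = S_1(0) = a_1 = 1
y_2 = S_2(0) = a_2 = -5
y_3 = S_2(2) = 0
t_q=17/4 is in segment 1 (τ=9/4); S_1(τ)=-3587/832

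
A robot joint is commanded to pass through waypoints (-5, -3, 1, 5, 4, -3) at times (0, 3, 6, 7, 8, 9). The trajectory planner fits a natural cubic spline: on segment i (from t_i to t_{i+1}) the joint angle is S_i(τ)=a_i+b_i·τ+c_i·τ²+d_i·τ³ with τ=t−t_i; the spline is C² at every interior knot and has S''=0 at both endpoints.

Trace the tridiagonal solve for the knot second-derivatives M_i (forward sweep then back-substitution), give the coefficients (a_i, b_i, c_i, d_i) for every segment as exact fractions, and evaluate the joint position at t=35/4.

Δ: Δ0=2/3, Δ1=4/3, Δ2=4, Δ3=-1, Δ4=-7
row 1: diag=12, rhs=4; c'=1/4, d'=1/3
row 2: denom=8−3·1/4=29/4; d'=(16−3·1/3)/(29/4)=60/29
row 3: denom=4−1·4/29=112/29; d'=(-30−1·60/29)/(112/29)=-465/56
row 4: denom=4−1·29/112=419/112; d'=(-36−1·-465/56)/(419/112)=-3102/419
back: M4=-3102/419
back: M3=-465/56−29/112·-3102/419=-2676/419
back: M2=60/29−4/29·-2676/419=1236/419
back: M1=1/3−1/4·1236/419=-508/1257
M: M0=0, M1=-508/1257, M2=1236/419, M3=-2676/419, M4=-3102/419, M5=0
seg 0: a=-5, c=M0/2=0, d=(M1−M0)/(6·3)=-254/11313, b=Δ0−h0·(2M0+M1)/6=364/419
seg 1: a=-3, c=M1/2=-254/1257, d=(M2−M1)/(6·3)=2108/11313, b=Δ1−h1·(2M1+M2)/6=110/419
seg 2: a=1, c=M2/2=618/419, d=(M3−M2)/(6·1)=-652/419, b=Δ2−h2·(2M2+M3)/6=1710/419
seg 3: a=5, c=M3/2=-1338/419, d=(M4−M3)/(6·1)=-71/419, b=Δ3−h3·(2M3+M4)/6=990/419
seg 4: a=4, c=M4/2=-1551/419, d=(M5−M4)/(6·1)=517/419, b=Δ4−h4·(2M4+M5)/6=-1899/419
t_q=35/4 → seg 4, τ=3/4; S=4+-1899/419·τ+-1551/419·τ²+517/419·τ³=-25765/26816

  seg 0: a=-5 b=364/419 c=0 d=-254/11313
  seg 1: a=-3 b=110/419 c=-254/1257 d=2108/11313
  seg 2: a=1 b=1710/419 c=618/419 d=-652/419
  seg 3: a=5 b=990/419 c=-1338/419 d=-71/419
  seg 4: a=4 b=-1899/419 c=-1551/419 d=517/419
S(35/4) = -25765/26816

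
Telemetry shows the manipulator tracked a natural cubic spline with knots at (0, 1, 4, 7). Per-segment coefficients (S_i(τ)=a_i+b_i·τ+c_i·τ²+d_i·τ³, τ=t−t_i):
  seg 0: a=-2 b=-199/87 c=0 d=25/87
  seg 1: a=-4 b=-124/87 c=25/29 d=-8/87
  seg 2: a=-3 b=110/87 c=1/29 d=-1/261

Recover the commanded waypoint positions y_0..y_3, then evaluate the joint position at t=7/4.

y_0=-2 y_1=-4 y_2=-3 y_3=1
S(7/4) = -2145/464

y_0 = S_0(0) = a_0 = -2
y_1 = S_1(0) = a_1 = -4
y_2 = S_2(0) = a_2 = -3
y_3 = S_2(3) = 1
t_q=7/4 is in segment 1 (τ=3/4); S_1(τ)=-2145/464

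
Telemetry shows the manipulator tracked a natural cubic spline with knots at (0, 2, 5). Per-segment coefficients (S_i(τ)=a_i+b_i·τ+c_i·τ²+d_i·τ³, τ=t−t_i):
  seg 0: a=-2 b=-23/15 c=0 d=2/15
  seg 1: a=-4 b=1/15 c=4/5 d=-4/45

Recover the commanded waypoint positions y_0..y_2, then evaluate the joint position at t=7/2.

y_0 = S_0(0) = a_0 = -2
y_1 = S_1(0) = a_1 = -4
y_2 = S_1(3) = 1
t_q=7/2 is in segment 1 (τ=3/2); S_1(τ)=-12/5

y_0=-2 y_1=-4 y_2=1
S(7/2) = -12/5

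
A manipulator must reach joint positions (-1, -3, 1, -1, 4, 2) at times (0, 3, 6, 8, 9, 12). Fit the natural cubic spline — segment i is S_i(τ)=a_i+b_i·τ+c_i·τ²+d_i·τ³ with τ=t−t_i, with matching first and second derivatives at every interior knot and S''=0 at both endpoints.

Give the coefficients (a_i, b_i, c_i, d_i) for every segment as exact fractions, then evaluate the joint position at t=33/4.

Δ: Δ0=-2/3, Δ1=4/3, Δ2=-1, Δ3=5, Δ4=-2/3
row 1: diag=12, rhs=12; c'=1/4, d'=1
row 2: denom=10−3·1/4=37/4; d'=(-14−3·1)/(37/4)=-68/37
row 3: denom=6−2·8/37=206/37; d'=(36−2·-68/37)/(206/37)=734/103
row 4: denom=8−1·37/206=1611/206; d'=(-34−1·734/103)/(1611/206)=-2824/537
back: M4=-2824/537
back: M3=734/103−37/206·-2824/537=4334/537
back: M2=-68/37−8/37·4334/537=-1924/537
back: M1=1−1/4·-1924/537=1018/537
M: M0=0, M1=1018/537, M2=-1924/537, M3=4334/537, M4=-2824/537, M5=0
seg 0: a=-1, c=M0/2=0, d=(M1−M0)/(6·3)=509/4833, b=Δ0−h0·(2M0+M1)/6=-289/179
seg 1: a=-3, c=M1/2=509/537, d=(M2−M1)/(6·3)=-1471/4833, b=Δ1−h1·(2M1+M2)/6=220/179
seg 2: a=1, c=M2/2=-962/537, d=(M3−M2)/(6·2)=1043/1074, b=Δ2−h2·(2M2+M3)/6=-233/179
seg 3: a=-1, c=M3/2=2167/537, d=(M4−M3)/(6·1)=-1193/537, b=Δ3−h3·(2M3+M4)/6=1711/537
seg 4: a=4, c=M4/2=-1412/537, d=(M5−M4)/(6·3)=1412/4833, b=Δ4−h4·(2M4+M5)/6=822/179
t_q=33/4 → seg 3, τ=1/4; S=-1+1711/537·τ+2167/537·τ²+-1193/537·τ³=161/11456

  seg 0: a=-1 b=-289/179 c=0 d=509/4833
  seg 1: a=-3 b=220/179 c=509/537 d=-1471/4833
  seg 2: a=1 b=-233/179 c=-962/537 d=1043/1074
  seg 3: a=-1 b=1711/537 c=2167/537 d=-1193/537
  seg 4: a=4 b=822/179 c=-1412/537 d=1412/4833
S(33/4) = 161/11456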